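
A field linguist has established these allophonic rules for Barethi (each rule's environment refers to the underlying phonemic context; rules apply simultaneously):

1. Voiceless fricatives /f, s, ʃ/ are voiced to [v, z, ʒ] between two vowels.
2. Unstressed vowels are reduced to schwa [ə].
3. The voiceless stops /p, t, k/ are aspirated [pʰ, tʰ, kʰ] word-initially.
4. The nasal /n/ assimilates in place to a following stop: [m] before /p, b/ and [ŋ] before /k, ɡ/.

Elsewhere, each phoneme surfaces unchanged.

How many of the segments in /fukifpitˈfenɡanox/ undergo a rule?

Segments that undergo a rule: /u/ → [ə] (rule 2); /i/ → [ə] (rule 2); /i/ → [ə] (rule 2); /n/ → [ŋ] (rule 4); /a/ → [ə] (rule 2); /o/ → [ə] (rule 2).
All other segments surface unchanged.

6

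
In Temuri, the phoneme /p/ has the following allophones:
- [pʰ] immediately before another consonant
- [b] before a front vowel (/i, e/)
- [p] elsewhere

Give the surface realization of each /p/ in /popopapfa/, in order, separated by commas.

[p], [p], [p], [pʰ]

Occurrence 1 (position 1): no conditioning environment matches → elsewhere allophone [p].
Occurrence 2 (position 3): no conditioning environment matches → elsewhere allophone [p].
Occurrence 3 (position 5): no conditioning environment matches → elsewhere allophone [p].
Occurrence 4 (position 7): immediately before another consonant → [pʰ].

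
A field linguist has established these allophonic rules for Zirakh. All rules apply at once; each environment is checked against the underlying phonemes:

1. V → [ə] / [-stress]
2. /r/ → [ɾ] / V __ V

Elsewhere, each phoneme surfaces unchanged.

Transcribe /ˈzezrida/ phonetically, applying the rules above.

/z/ stays [z].
/e/ (between /z/ and /z/) fails the environment for rule 1, so it stays [e].
/z/ stays [z].
/r/ — between /z/ and /i/; rule 2 does not apply here → [r].
/i/ — between /r/ and /d/, in an unstressed syllable — surfaces as [ə] (rule 1).
/d/ (between /i/ and /a/) is unaffected → [d].
/a/ (word-final) occurs in an unstressed syllable → [ə] by rule 1.

[ˈzezrədə]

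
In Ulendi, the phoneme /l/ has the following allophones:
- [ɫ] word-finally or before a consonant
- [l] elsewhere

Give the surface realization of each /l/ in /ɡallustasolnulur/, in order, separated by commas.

Occurrence 1 (position 3): word-finally or before a consonant → [ɫ].
Occurrence 2 (position 4): no conditioning environment matches → elsewhere allophone [l].
Occurrence 3 (position 11): word-finally or before a consonant → [ɫ].
Occurrence 4 (position 14): no conditioning environment matches → elsewhere allophone [l].

[ɫ], [l], [ɫ], [l]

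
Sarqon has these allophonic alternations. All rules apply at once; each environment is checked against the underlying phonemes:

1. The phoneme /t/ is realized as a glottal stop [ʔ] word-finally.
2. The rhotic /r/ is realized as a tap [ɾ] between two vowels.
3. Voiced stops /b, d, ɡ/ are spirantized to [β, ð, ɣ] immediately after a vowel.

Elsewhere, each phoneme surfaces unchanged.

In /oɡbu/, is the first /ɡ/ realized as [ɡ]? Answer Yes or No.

/ɡ/ meets the environment for rule 3 (immediately after a vowel) → [ɣ].
The actual realization is [ɣ], not [ɡ].

No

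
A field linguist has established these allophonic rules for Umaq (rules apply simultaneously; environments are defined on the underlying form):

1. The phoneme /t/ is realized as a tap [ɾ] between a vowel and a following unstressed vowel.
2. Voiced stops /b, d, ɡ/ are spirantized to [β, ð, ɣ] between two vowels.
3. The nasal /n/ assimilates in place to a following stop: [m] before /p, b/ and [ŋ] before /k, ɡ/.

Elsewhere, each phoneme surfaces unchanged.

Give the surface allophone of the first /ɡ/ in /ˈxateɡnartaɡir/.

[ɡ]

/ɡ/ (between /e/ and /n/) is in the target of rule 2 but the environment (between two vowels) is not met → [ɡ].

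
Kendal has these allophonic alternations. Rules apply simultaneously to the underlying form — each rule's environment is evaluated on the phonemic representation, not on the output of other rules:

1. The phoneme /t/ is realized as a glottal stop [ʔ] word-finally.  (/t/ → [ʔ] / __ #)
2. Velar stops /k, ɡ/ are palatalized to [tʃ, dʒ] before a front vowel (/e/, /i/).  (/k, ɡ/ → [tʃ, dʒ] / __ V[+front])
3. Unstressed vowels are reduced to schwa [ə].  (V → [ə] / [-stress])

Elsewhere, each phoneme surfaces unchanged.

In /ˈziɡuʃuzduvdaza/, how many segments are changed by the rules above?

Segments that undergo a rule: /u/ → [ə] (rule 3); /u/ → [ə] (rule 3); /u/ → [ə] (rule 3); /a/ → [ə] (rule 3); /a/ → [ə] (rule 3).
All other segments surface unchanged.

5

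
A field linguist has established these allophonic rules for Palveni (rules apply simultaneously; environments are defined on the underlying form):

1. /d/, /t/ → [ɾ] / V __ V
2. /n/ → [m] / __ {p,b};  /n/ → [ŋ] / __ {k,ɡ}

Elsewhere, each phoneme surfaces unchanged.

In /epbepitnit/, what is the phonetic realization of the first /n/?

/n/ — between /t/ and /i/; rule 2 does not apply here → [n].

[n]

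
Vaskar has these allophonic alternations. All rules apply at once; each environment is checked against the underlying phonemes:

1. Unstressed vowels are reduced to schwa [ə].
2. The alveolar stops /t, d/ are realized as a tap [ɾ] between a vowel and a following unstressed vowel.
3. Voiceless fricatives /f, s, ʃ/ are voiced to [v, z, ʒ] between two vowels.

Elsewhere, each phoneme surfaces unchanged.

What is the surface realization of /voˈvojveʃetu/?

[vəˈvojvəʒəɾə]

/v/ (word-initial): no rule targets it → [v].
Rule 1 applies to /o/ (between /v/ and /v/: in an unstressed syllable) → [ə].
/v/ stays [v].
/o/ — between /v/ and /j/; rule 1 does not apply here → [o].
/j/ stays [j].
/v/ stays [v].
/e/ meets the environment for rule 1 (in an unstressed syllable) → [ə].
/ʃ/ (between /e/ and /e/): between two vowels, so rule 3 applies → [ʒ].
/e/ (between /ʃ/ and /t/) occurs in an unstressed syllable → [ə] by rule 1.
/t/ (between /e/ and /u/) occurs between a vowel and a following unstressed vowel → [ɾ] by rule 2.
/u/ (word-final) occurs in an unstressed syllable → [ə] by rule 1.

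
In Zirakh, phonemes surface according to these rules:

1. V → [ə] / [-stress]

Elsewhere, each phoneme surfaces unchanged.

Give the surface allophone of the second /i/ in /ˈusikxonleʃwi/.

Rule 1 applies to /i/ (word-final: in an unstressed syllable) → [ə].

[ə]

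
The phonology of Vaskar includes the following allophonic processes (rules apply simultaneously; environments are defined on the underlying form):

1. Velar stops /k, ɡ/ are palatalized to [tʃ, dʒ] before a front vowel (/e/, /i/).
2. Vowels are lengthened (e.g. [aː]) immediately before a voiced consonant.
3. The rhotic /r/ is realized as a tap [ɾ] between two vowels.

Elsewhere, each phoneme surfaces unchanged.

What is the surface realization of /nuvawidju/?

[nuːvaːwiːdju]

/u/ — between /n/ and /v/, before a voiced consonant — surfaces as [uː] (rule 2).
/a/ meets the environment for rule 2 (before a voiced consonant) → [aː].
/i/ meets the environment for rule 2 (before a voiced consonant) → [iː].
/u/ (word-final) fails the environment for rule 2, so it stays [u].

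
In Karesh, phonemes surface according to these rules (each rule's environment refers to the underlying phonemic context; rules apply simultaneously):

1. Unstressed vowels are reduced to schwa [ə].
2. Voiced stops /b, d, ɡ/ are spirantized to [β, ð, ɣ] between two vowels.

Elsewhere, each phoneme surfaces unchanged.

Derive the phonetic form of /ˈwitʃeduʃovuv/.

/w/ (word-initial): no rule targets it → [w].
/i/ — between /w/ and /t/; rule 1 does not apply here → [i].
/t/ — not in any rule's target class → [t].
/ʃ/ stays [ʃ].
/e/ (between /ʃ/ and /d/) occurs in an unstressed syllable → [ə] by rule 1.
/d/ meets the environment for rule 2 (between two vowels) → [ð].
Rule 1 applies to /u/ (between /d/ and /ʃ/: in an unstressed syllable) → [ə].
/ʃ/ stays [ʃ].
/o/ meets the environment for rule 1 (in an unstressed syllable) → [ə].
/v/ stays [v].
/u/ — between /v/ and /v/, in an unstressed syllable — surfaces as [ə] (rule 1).
/v/ — not in any rule's target class → [v].

[ˈwitʃəðəʃəvəv]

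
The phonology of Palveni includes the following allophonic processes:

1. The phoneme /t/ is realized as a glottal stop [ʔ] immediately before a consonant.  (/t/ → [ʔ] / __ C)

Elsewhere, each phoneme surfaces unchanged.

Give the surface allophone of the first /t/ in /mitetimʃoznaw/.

/t/ (between /i/ and /e/) is in the target of rule 1 but the environment (immediately before a consonant) is not met → [t].

[t]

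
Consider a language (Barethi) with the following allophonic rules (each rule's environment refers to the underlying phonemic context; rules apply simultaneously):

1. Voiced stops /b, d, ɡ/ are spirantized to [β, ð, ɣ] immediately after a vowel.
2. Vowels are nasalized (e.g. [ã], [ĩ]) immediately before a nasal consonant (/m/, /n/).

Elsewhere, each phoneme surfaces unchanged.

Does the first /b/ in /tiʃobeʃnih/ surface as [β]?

Rule 1 applies to /b/ (between /o/ and /e/: immediately after a vowel) → [β].
The actual realization is [β], which matches [β].

Yes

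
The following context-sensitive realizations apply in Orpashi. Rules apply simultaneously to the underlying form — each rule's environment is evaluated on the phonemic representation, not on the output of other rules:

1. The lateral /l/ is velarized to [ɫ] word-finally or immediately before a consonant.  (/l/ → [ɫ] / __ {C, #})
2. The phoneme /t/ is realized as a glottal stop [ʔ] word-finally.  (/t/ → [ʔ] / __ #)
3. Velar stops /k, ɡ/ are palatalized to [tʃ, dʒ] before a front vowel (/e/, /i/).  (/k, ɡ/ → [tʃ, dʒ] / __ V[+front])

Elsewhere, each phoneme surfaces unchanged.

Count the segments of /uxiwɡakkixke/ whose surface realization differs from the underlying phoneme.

Segments that undergo a rule: /k/ → [tʃ] (rule 3); /k/ → [tʃ] (rule 3).
All other segments surface unchanged.

2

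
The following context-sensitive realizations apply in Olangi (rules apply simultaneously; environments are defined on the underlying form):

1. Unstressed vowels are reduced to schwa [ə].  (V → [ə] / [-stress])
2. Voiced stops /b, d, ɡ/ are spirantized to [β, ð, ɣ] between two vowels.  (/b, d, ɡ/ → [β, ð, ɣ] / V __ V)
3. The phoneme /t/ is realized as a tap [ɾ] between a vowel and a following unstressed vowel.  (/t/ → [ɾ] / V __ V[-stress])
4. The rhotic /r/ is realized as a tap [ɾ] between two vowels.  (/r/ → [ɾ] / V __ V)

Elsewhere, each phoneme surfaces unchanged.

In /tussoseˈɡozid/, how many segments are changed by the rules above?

5

Segments that undergo a rule: /u/ → [ə] (rule 1); /o/ → [ə] (rule 1); /e/ → [ə] (rule 1); /ɡ/ → [ɣ] (rule 2); /i/ → [ə] (rule 1).
All other segments surface unchanged.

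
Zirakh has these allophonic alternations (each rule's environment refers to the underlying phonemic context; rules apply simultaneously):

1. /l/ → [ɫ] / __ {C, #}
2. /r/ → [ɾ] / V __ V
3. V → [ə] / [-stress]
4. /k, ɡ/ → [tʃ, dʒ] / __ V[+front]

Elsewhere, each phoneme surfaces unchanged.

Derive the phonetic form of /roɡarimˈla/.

[rəɡəɾəmˈla]

/r/ (word-initial) is in the target of rule 2 but the environment (between two vowels) is not met → [r].
/o/ — between /r/ and /ɡ/, in an unstressed syllable — surfaces as [ə] (rule 3).
/ɡ/ — between /o/ and /a/; rule 4 does not apply here → [ɡ].
/a/ meets the environment for rule 3 (in an unstressed syllable) → [ə].
/r/ (between /a/ and /i/) occurs between two vowels → [ɾ] by rule 2.
Rule 3 applies to /i/ (between /r/ and /m/: in an unstressed syllable) → [ə].
/m/ (between /i/ and /l/): no rule targets it → [m].
/l/ (between /m/ and /a/): rule 1 targets it, but not word-finally or immediately before a consonant → unchanged [l].
/a/ — word-final; rule 3 does not apply here → [a].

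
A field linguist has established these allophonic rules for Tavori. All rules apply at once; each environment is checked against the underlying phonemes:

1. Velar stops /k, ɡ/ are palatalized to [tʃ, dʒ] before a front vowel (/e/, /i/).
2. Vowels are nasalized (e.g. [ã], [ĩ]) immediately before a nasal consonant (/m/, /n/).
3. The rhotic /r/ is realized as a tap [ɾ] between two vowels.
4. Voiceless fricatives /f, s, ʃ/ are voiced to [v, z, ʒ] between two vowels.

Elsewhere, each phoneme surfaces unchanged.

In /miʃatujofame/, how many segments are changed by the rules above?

3

Segments that undergo a rule: /ʃ/ → [ʒ] (rule 4); /f/ → [v] (rule 4); /a/ → [ã] (rule 2).
All other segments surface unchanged.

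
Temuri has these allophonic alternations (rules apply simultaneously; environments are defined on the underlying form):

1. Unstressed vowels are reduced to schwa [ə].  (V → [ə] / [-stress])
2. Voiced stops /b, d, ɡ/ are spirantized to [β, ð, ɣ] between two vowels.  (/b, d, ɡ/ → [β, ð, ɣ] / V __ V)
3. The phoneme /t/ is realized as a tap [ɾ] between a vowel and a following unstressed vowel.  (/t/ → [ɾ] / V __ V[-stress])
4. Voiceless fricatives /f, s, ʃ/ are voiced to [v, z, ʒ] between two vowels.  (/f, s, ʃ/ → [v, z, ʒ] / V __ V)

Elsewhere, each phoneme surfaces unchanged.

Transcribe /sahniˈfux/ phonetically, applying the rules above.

/s/ — word-initial; rule 4 does not apply here → [s].
/a/ (between /s/ and /h/) occurs in an unstressed syllable → [ə] by rule 1.
/h/ (between /a/ and /n/): no rule targets it → [h].
/n/ (between /h/ and /i/): no rule targets it → [n].
/i/ meets the environment for rule 1 (in an unstressed syllable) → [ə].
/f/ (between /i/ and /u/): between two vowels, so rule 4 applies → [v].
/u/ (between /f/ and /x/) is in the target of rule 1 but the environment (in an unstressed syllable) is not met → [u].
/x/ (word-final) is unaffected → [x].

[səhnəˈvux]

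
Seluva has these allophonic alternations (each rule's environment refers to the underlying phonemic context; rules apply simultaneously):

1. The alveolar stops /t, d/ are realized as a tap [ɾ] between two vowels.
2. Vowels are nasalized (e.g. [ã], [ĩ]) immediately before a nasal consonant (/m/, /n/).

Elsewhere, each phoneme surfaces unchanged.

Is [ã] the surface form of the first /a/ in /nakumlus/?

No

/a/ (between /n/ and /k/) fails the environment for rule 2, so it stays [a].
The actual realization is [a], not [ã].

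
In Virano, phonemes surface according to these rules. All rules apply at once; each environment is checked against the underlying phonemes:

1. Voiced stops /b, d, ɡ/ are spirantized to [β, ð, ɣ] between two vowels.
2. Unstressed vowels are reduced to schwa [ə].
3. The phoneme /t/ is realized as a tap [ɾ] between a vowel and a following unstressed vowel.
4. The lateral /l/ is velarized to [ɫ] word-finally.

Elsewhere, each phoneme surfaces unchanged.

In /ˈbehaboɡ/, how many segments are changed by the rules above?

Segments that undergo a rule: /a/ → [ə] (rule 2); /b/ → [β] (rule 1); /o/ → [ə] (rule 2).
All other segments surface unchanged.

3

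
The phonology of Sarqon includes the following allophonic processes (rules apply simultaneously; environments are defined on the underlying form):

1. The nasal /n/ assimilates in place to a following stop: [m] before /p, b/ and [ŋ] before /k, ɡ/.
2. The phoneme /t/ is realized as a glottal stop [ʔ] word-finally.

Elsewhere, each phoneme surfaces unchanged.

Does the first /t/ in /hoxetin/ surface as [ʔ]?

No

/t/ — between /e/ and /i/; rule 2 does not apply here → [t].
The actual realization is [t], not [ʔ].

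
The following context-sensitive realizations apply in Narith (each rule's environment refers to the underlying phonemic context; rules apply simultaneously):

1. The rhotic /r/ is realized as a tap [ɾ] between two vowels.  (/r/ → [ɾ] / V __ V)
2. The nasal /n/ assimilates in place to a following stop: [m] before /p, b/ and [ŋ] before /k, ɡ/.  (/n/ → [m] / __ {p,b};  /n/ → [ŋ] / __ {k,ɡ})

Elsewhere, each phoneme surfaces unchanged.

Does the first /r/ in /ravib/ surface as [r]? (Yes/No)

/r/ (word-initial) fails the environment for rule 1, so it stays [r].
The actual realization is [r], which matches [r].

Yes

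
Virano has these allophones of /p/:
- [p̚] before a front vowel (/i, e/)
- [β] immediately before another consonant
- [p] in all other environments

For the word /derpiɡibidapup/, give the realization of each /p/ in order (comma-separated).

[p̚], [p], [p]

Occurrence 1 (position 4): before a front vowel (/i, e/) → [p̚].
Occurrence 2 (position 12): no conditioning environment matches → elsewhere allophone [p].
Occurrence 3 (position 14): no conditioning environment matches → elsewhere allophone [p].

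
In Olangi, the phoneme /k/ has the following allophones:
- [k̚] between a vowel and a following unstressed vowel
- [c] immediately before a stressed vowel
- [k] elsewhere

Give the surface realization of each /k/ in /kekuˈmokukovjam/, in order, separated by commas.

[k], [k̚], [k̚], [k̚]

Occurrence 1 (position 1): no conditioning environment matches → elsewhere allophone [k].
Occurrence 2 (position 3): between a vowel and a following unstressed vowel → [k̚].
Occurrence 3 (position 7): between a vowel and a following unstressed vowel → [k̚].
Occurrence 4 (position 9): between a vowel and a following unstressed vowel → [k̚].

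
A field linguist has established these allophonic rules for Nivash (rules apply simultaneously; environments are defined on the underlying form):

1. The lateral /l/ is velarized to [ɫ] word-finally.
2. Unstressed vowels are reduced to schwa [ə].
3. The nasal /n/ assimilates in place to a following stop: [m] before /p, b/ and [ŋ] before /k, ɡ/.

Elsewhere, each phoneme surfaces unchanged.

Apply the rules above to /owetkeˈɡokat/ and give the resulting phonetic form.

[əwətkəˈɡokət]

/o/ — word-initial, in an unstressed syllable — surfaces as [ə] (rule 2).
/w/ (between /o/ and /e/): no rule targets it → [w].
Rule 2 applies to /e/ (between /w/ and /t/: in an unstressed syllable) → [ə].
/t/ — not in any rule's target class → [t].
/k/ (between /t/ and /e/): no rule targets it → [k].
Rule 2 applies to /e/ (between /k/ and /ɡ/: in an unstressed syllable) → [ə].
/ɡ/ (between /e/ and /o/): no rule targets it → [ɡ].
/o/ (between /ɡ/ and /k/): rule 2 targets it, but not in an unstressed syllable → unchanged [o].
/k/ — not in any rule's target class → [k].
/a/ (between /k/ and /t/) occurs in an unstressed syllable → [ə] by rule 2.
/t/ — not in any rule's target class → [t].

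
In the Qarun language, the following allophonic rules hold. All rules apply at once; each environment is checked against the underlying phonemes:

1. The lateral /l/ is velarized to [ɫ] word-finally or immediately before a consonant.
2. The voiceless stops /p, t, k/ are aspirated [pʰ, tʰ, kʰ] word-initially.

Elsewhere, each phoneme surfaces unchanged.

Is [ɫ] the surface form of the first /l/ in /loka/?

No

/l/ (word-initial) fails the environment for rule 1, so it stays [l].
The actual realization is [l], not [ɫ].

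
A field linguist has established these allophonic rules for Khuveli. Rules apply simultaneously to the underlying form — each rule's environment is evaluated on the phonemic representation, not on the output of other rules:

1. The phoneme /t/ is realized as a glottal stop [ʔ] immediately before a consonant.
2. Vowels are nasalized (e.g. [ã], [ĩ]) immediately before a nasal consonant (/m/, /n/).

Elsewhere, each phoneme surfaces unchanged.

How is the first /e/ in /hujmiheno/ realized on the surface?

[ẽ]

/e/ meets the environment for rule 2 (before a nasal consonant) → [ẽ].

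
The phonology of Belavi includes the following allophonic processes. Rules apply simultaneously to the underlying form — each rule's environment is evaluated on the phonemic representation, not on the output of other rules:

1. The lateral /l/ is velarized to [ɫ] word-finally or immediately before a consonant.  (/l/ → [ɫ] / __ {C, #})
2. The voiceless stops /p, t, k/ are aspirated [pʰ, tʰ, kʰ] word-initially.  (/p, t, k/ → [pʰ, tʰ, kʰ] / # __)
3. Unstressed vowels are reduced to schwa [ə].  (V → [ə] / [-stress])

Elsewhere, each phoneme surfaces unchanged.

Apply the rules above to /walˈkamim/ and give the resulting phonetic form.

[wəɫˈkaməm]

/a/ — between /w/ and /l/, in an unstressed syllable — surfaces as [ə] (rule 3).
Rule 1 applies to /l/ (between /a/ and /k/: word-finally or immediately before a consonant) → [ɫ].
/k/ (between /l/ and /a/): rule 2 targets it, but not word-initially → unchanged [k].
/a/ (between /k/ and /m/) is in the target of rule 3 but the environment (in an unstressed syllable) is not met → [a].
/i/ meets the environment for rule 3 (in an unstressed syllable) → [ə].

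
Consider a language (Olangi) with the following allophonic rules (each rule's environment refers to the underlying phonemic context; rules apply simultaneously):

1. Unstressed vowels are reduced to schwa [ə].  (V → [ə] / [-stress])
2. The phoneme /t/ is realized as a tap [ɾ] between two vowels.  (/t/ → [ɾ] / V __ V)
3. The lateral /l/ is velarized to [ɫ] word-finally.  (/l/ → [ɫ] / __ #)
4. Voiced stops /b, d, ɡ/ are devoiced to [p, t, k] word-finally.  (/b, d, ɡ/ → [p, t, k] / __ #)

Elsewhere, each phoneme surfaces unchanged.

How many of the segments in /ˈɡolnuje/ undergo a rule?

Segments that undergo a rule: /u/ → [ə] (rule 1); /e/ → [ə] (rule 1).
All other segments surface unchanged.

2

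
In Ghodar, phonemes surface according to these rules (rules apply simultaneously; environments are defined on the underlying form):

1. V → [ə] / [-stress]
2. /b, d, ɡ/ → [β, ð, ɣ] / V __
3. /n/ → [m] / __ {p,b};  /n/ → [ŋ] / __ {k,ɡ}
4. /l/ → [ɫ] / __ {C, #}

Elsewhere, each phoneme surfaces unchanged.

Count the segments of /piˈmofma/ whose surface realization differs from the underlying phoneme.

2

Segments that undergo a rule: /i/ → [ə] (rule 1); /a/ → [ə] (rule 1).
All other segments surface unchanged.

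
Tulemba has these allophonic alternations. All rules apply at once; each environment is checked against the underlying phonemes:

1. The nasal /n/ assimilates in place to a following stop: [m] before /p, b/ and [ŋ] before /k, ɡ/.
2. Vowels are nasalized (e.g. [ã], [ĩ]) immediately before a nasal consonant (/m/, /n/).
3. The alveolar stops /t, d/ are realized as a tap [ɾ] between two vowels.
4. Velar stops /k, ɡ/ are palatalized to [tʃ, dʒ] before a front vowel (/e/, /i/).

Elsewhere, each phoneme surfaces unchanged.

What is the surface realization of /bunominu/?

/u/ — between /b/ and /n/, before a nasal consonant — surfaces as [ũ] (rule 2).
/n/ — between /u/ and /o/; rule 1 does not apply here → [n].
Rule 2 applies to /o/ (between /n/ and /m/: before a nasal consonant) → [õ].
/i/ — between /m/ and /n/, before a nasal consonant — surfaces as [ĩ] (rule 2).
/n/ — between /i/ and /u/; rule 1 does not apply here → [n].
/u/ — word-final; rule 2 does not apply here → [u].

[bũnõmĩnu]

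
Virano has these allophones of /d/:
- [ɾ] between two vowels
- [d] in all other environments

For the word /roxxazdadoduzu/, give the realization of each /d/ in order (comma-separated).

[d], [ɾ], [ɾ]

Occurrence 1 (position 7): no conditioning environment matches → elsewhere allophone [d].
Occurrence 2 (position 9): between two vowels → [ɾ].
Occurrence 3 (position 11): between two vowels → [ɾ].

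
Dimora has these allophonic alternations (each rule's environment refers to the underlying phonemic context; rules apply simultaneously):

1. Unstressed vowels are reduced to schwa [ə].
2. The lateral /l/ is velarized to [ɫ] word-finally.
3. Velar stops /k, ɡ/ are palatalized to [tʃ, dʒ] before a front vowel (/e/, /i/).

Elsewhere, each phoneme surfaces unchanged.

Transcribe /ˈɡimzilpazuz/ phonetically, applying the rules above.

/ɡ/ meets the environment for rule 3 (before a front vowel) → [dʒ].
/i/ — between /ɡ/ and /m/; rule 1 does not apply here → [i].
/m/ (between /i/ and /z/): no rule targets it → [m].
/z/ — not in any rule's target class → [z].
/i/ (between /z/ and /l/): in an unstressed syllable, so rule 1 applies → [ə].
/l/ (between /i/ and /p/): rule 2 targets it, but not word-finally → unchanged [l].
/p/ (between /l/ and /a/) is unaffected → [p].
Rule 1 applies to /a/ (between /p/ and /z/: in an unstressed syllable) → [ə].
/z/ — not in any rule's target class → [z].
/u/ (between /z/ and /z/) occurs in an unstressed syllable → [ə] by rule 1.
/z/ (word-final) is unaffected → [z].

[ˈdʒimzəlpəzəz]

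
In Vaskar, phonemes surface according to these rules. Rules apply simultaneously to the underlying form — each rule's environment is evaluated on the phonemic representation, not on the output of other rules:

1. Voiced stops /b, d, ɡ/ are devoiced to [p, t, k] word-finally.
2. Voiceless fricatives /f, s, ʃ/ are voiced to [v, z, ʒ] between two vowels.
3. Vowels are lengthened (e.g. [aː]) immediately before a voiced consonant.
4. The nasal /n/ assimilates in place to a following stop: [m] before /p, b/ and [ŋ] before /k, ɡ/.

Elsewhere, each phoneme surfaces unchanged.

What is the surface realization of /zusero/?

/z/ stays [z].
/u/ (between /z/ and /s/) is in the target of rule 3 but the environment (before a voiced consonant) is not met → [u].
/s/ — between /u/ and /e/, between two vowels — surfaces as [z] (rule 2).
/e/ (between /s/ and /r/): before a voiced consonant, so rule 3 applies → [eː].
/r/ (between /e/ and /o/): no rule targets it → [r].
/o/ (word-final) is in the target of rule 3 but the environment (before a voiced consonant) is not met → [o].

[zuzeːro]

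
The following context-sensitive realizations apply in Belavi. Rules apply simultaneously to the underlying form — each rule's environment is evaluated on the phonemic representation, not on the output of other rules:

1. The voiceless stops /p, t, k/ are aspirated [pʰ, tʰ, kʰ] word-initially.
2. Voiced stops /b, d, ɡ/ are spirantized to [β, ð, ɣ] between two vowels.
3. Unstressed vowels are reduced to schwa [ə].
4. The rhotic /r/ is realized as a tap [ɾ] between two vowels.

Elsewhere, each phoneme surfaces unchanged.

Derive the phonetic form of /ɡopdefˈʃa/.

/ɡ/ (word-initial) is in the target of rule 2 but the environment (between two vowels) is not met → [ɡ].
Rule 3 applies to /o/ (between /ɡ/ and /p/: in an unstressed syllable) → [ə].
/p/ — between /o/ and /d/; rule 1 does not apply here → [p].
/d/ (between /p/ and /e/) is in the target of rule 2 but the environment (between two vowels) is not met → [d].
/e/ meets the environment for rule 3 (in an unstressed syllable) → [ə].
/a/ — word-final; rule 3 does not apply here → [a].

[ɡəpdəfˈʃa]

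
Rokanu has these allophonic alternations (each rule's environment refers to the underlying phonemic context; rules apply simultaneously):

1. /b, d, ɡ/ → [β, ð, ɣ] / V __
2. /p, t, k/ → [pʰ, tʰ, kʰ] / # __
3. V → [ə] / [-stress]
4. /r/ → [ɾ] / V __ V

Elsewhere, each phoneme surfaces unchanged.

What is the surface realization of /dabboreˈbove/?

[dəβbəɾəˈβovə]

/d/ (word-initial) is in the target of rule 1 but the environment (immediately after a vowel) is not met → [d].
/a/ — between /d/ and /b/, in an unstressed syllable — surfaces as [ə] (rule 3).
/b/ meets the environment for rule 1 (immediately after a vowel) → [β].
/b/ — between /b/ and /o/; rule 1 does not apply here → [b].
/o/ (between /b/ and /r/) occurs in an unstressed syllable → [ə] by rule 3.
/r/ meets the environment for rule 4 (between two vowels) → [ɾ].
/e/ (between /r/ and /b/): in an unstressed syllable, so rule 3 applies → [ə].
/b/ meets the environment for rule 1 (immediately after a vowel) → [β].
/o/ (between /b/ and /v/) is in the target of rule 3 but the environment (in an unstressed syllable) is not met → [o].
/v/ (between /o/ and /e/): no rule targets it → [v].
Rule 3 applies to /e/ (word-final: in an unstressed syllable) → [ə].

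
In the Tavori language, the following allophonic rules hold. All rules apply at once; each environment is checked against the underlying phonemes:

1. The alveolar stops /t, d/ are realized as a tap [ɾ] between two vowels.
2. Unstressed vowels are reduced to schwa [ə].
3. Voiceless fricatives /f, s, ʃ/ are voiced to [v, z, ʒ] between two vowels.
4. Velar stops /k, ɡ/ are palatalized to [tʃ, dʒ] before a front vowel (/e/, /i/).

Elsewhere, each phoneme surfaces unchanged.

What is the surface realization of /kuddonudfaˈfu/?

[kəddənədfəˈvu]

/k/ (word-initial): rule 4 targets it, but not before a front vowel → unchanged [k].
/u/ — between /k/ and /d/, in an unstressed syllable — surfaces as [ə] (rule 2).
/d/ (between /u/ and /d/): rule 1 targets it, but not between two vowels → unchanged [d].
/d/ — between /d/ and /o/; rule 1 does not apply here → [d].
/o/ meets the environment for rule 2 (in an unstressed syllable) → [ə].
/n/ (between /o/ and /u/): no rule targets it → [n].
/u/ — between /n/ and /d/, in an unstressed syllable — surfaces as [ə] (rule 2).
/d/ (between /u/ and /f/): rule 1 targets it, but not between two vowels → unchanged [d].
/f/ (between /d/ and /a/): rule 3 targets it, but not between two vowels → unchanged [f].
/a/ meets the environment for rule 2 (in an unstressed syllable) → [ə].
/f/ — between /a/ and /u/, between two vowels — surfaces as [v] (rule 3).
/u/ (word-final): rule 2 targets it, but not in an unstressed syllable → unchanged [u].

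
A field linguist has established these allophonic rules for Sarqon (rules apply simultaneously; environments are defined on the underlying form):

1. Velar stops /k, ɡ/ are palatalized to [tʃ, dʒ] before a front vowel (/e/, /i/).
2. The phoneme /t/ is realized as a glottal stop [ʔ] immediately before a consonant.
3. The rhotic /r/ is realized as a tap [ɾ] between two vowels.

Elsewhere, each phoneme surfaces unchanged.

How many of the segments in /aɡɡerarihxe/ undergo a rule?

Segments that undergo a rule: /ɡ/ → [dʒ] (rule 1); /r/ → [ɾ] (rule 3); /r/ → [ɾ] (rule 3).
All other segments surface unchanged.

3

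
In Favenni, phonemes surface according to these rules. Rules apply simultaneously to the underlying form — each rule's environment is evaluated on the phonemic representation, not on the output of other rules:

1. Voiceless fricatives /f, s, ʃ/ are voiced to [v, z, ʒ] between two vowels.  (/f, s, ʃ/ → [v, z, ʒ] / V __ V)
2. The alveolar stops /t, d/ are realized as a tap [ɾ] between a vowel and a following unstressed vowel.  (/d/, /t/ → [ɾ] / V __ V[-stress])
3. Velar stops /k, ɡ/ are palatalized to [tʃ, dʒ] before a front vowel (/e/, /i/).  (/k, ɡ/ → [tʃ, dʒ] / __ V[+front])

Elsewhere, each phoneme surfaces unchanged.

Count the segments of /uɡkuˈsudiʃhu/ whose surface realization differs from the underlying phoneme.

2

Segments that undergo a rule: /s/ → [z] (rule 1); /d/ → [ɾ] (rule 2).
All other segments surface unchanged.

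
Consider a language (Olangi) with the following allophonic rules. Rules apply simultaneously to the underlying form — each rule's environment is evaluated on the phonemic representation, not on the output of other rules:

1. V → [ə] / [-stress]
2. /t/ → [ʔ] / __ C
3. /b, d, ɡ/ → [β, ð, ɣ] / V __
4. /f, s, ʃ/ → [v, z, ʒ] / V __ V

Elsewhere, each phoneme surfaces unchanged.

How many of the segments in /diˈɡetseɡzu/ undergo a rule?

Segments that undergo a rule: /i/ → [ə] (rule 1); /ɡ/ → [ɣ] (rule 3); /t/ → [ʔ] (rule 2); /e/ → [ə] (rule 1); /ɡ/ → [ɣ] (rule 3); /u/ → [ə] (rule 1).
All other segments surface unchanged.

6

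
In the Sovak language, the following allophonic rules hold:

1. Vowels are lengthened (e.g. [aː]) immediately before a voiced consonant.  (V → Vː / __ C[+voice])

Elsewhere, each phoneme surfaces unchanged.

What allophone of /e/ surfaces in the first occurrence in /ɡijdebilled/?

/e/ (between /d/ and /b/): before a voiced consonant, so rule 1 applies → [eː].

[eː]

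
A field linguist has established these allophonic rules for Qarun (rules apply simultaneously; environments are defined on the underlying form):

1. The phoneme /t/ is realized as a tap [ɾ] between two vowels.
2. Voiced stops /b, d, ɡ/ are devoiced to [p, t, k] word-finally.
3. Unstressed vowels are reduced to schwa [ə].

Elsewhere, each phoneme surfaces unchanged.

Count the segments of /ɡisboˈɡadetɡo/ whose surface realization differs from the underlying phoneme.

Segments that undergo a rule: /i/ → [ə] (rule 3); /o/ → [ə] (rule 3); /e/ → [ə] (rule 3); /o/ → [ə] (rule 3).
All other segments surface unchanged.

4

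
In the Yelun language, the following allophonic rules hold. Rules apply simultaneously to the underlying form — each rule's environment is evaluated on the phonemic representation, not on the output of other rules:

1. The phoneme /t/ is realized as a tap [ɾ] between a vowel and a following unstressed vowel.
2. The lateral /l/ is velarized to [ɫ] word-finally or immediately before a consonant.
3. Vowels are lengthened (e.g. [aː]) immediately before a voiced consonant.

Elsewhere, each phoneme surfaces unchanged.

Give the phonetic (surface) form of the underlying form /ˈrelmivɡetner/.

/r/ (word-initial) is unaffected → [r].
/e/ (between /r/ and /l/): before a voiced consonant, so rule 3 applies → [eː].
/l/ meets the environment for rule 2 (word-finally or immediately before a consonant) → [ɫ].
/m/ (between /l/ and /i/): no rule targets it → [m].
/i/ — between /m/ and /v/, before a voiced consonant — surfaces as [iː] (rule 3).
/v/ — not in any rule's target class → [v].
/ɡ/ (between /v/ and /e/): no rule targets it → [ɡ].
/e/ — between /ɡ/ and /t/; rule 3 does not apply here → [e].
/t/ (between /e/ and /n/): rule 1 targets it, but not between a vowel and a following unstressed vowel → unchanged [t].
/n/ (between /t/ and /e/) is unaffected → [n].
/e/ — between /n/ and /r/, before a voiced consonant — surfaces as [eː] (rule 3).
/r/ (word-final) is unaffected → [r].

[ˈreːɫmiːvɡetneːr]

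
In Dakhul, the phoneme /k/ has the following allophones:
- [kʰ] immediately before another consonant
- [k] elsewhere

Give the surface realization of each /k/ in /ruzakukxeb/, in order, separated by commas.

[k], [kʰ]

Occurrence 1 (position 5): no conditioning environment matches → elsewhere allophone [k].
Occurrence 2 (position 7): immediately before another consonant → [kʰ].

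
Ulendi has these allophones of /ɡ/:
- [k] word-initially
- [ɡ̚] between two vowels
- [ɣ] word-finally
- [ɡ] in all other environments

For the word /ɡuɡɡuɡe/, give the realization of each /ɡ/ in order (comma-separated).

Occurrence 1 (position 1): word-initially → [k].
Occurrence 2 (position 3): no conditioning environment matches → elsewhere allophone [ɡ].
Occurrence 3 (position 4): no conditioning environment matches → elsewhere allophone [ɡ].
Occurrence 4 (position 6): between two vowels → [ɡ̚].

[k], [ɡ], [ɡ], [ɡ̚]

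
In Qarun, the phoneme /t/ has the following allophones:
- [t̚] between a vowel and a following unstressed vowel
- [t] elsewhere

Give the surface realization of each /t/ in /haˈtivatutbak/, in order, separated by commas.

[t], [t̚], [t]

Occurrence 1 (position 3): no conditioning environment matches → elsewhere allophone [t].
Occurrence 2 (position 7): between a vowel and a following unstressed vowel → [t̚].
Occurrence 3 (position 9): no conditioning environment matches → elsewhere allophone [t].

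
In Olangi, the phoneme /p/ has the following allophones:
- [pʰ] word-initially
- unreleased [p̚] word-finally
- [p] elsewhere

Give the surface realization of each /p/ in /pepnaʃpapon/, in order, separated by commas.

[pʰ], [p], [p], [p]

Occurrence 1 (position 1): word-initially → [pʰ].
Occurrence 2 (position 3): no conditioning environment matches → elsewhere allophone [p].
Occurrence 3 (position 7): no conditioning environment matches → elsewhere allophone [p].
Occurrence 4 (position 9): no conditioning environment matches → elsewhere allophone [p].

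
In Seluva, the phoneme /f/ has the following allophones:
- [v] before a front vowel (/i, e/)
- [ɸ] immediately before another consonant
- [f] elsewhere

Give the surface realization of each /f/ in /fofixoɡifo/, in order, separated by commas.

Occurrence 1 (position 1): no conditioning environment matches → elsewhere allophone [f].
Occurrence 2 (position 3): before a front vowel (/i, e/) → [v].
Occurrence 3 (position 9): no conditioning environment matches → elsewhere allophone [f].

[f], [v], [f]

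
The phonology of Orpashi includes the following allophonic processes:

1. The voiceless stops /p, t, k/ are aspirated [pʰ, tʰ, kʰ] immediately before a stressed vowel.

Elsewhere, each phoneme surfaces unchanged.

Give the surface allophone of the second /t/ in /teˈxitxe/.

/t/ — between /i/ and /x/; rule 1 does not apply here → [t].

[t]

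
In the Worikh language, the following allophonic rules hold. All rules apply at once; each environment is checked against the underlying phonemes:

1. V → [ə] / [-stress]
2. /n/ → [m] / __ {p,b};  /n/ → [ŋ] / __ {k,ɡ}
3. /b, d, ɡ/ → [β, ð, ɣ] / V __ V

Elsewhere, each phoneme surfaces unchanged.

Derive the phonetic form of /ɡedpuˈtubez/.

[ɡədpəˈtuβəz]

/ɡ/ — word-initial; rule 3 does not apply here → [ɡ].
/e/ meets the environment for rule 1 (in an unstressed syllable) → [ə].
/d/ — between /e/ and /p/; rule 3 does not apply here → [d].
/p/ — not in any rule's target class → [p].
Rule 1 applies to /u/ (between /p/ and /t/: in an unstressed syllable) → [ə].
/t/ (between /u/ and /u/): no rule targets it → [t].
/u/ (between /t/ and /b/) fails the environment for rule 1, so it stays [u].
Rule 3 applies to /b/ (between /u/ and /e/: between two vowels) → [β].
Rule 1 applies to /e/ (between /b/ and /z/: in an unstressed syllable) → [ə].
/z/ — not in any rule's target class → [z].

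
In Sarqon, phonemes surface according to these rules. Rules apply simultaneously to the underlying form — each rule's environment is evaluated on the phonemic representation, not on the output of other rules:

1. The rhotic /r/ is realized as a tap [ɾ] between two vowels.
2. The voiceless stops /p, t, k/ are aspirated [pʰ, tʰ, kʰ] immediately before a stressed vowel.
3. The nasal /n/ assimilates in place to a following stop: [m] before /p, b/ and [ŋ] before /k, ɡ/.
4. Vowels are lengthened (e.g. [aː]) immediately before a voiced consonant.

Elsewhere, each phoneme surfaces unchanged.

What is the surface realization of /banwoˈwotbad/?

/b/ (word-initial): no rule targets it → [b].
/a/ (between /b/ and /n/): before a voiced consonant, so rule 4 applies → [aː].
/n/ (between /a/ and /w/): rule 3 targets it, but not before a labial or velar stop → unchanged [n].
/w/ stays [w].
Rule 4 applies to /o/ (between /w/ and /w/: before a voiced consonant) → [oː].
/w/ (between /o/ and /o/): no rule targets it → [w].
/o/ — between /w/ and /t/; rule 4 does not apply here → [o].
/t/ — between /o/ and /b/; rule 2 does not apply here → [t].
/b/ stays [b].
/a/ — between /b/ and /d/, before a voiced consonant — surfaces as [aː] (rule 4).
/d/ stays [d].

[baːnwoːˈwotbaːd]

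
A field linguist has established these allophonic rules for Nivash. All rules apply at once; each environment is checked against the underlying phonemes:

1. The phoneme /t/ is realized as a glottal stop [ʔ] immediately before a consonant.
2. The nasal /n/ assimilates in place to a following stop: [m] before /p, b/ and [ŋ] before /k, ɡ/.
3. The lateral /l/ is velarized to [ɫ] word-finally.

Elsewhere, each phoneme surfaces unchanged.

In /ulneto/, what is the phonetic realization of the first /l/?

/l/ (between /u/ and /n/): rule 3 targets it, but not word-finally → unchanged [l].

[l]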